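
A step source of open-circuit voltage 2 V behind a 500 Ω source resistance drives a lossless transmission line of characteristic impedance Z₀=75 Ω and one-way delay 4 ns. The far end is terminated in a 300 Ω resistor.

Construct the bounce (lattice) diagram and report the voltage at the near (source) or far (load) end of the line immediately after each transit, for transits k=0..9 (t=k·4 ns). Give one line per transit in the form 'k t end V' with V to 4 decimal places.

0 0 source 0.2609
1 4 load 0.4174
2 8 source 0.5331
3 12 load 0.6025
4 16 source 0.6538
5 20 load 0.6846
6 24 source 0.7073
7 28 load 0.7210
8 32 source 0.7311
9 36 load 0.7371

Γ_L=0.600000, Γ_S=0.739130; launch V₁=2·75/575=0.260870
k=0 src: V=0.2609
k=1 load: inc=0.260870, refl=0.260870·0.600000=0.1565; V=0.000000+0.260870+0.156522=0.4174
k=2 src: inc=0.156522, refl=0.156522·0.739130=0.1157; V=0.260870+0.156522+0.115690=0.5331
k=3 load: inc=0.115690, refl=0.115690·0.600000=0.0694; V=0.417391+0.115690+0.069414=0.6025
k=4 src: inc=0.069414, refl=0.069414·0.739130=0.0513; V=0.533081+0.069414+0.051306=0.6538
k=5 load: inc=0.051306, refl=0.051306·0.600000=0.0308; V=0.602495+0.051306+0.030784=0.6846
k=6 src: inc=0.030784, refl=0.030784·0.739130=0.0228; V=0.653801+0.030784+0.022753=0.7073
k=7 load: inc=0.022753, refl=0.022753·0.600000=0.0137; V=0.684585+0.022753+0.013652=0.7210
k=8 src: inc=0.013652, refl=0.013652·0.739130=0.0101; V=0.707338+0.013652+0.010091=0.7311
k=9 load: inc=0.010091, refl=0.010091·0.600000=0.0061; V=0.720990+0.010091+0.006054=0.7371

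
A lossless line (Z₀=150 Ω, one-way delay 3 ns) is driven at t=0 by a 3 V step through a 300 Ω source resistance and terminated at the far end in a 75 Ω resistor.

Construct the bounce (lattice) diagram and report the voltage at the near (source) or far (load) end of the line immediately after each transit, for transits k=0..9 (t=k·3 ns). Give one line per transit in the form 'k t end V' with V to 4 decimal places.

Γ_L=-0.333333, Γ_S=0.333333; launch V₁=3·150/450=1.000000
k=0 src: V=1.0000
k=1 load: inc=1.000000, refl=1.000000·-0.333333=-0.3333; V=0.000000+1.000000+-0.333333=0.6667
k=2 src: inc=-0.333333, refl=-0.333333·0.333333=-0.1111; V=1.000000+-0.333333+-0.111111=0.5556
k=3 load: inc=-0.111111, refl=-0.111111·-0.333333=0.0370; V=0.666667+-0.111111+0.037037=0.5926
k=4 src: inc=0.037037, refl=0.037037·0.333333=0.0123; V=0.555556+0.037037+0.012346=0.6049
k=5 load: inc=0.012346, refl=0.012346·-0.333333=-0.0041; V=0.592593+0.012346+-0.004115=0.6008
k=6 src: inc=-0.004115, refl=-0.004115·0.333333=-0.0014; V=0.604938+-0.004115+-0.001372=0.5995
k=7 load: inc=-0.001372, refl=-0.001372·-0.333333=0.0005; V=0.600823+-0.001372+0.000457=0.5999
k=8 src: inc=0.000457, refl=0.000457·0.333333=0.0002; V=0.599451+0.000457+0.000152=0.6001
k=9 load: inc=0.000152, refl=0.000152·-0.333333=-0.0001; V=0.599909+0.000152+-0.000051=0.6000

0 0 source 1.0000
1 3 load 0.6667
2 6 source 0.5556
3 9 load 0.5926
4 12 source 0.6049
5 15 load 0.6008
6 18 source 0.5995
7 21 load 0.5999
8 24 source 0.6001
9 27 load 0.6000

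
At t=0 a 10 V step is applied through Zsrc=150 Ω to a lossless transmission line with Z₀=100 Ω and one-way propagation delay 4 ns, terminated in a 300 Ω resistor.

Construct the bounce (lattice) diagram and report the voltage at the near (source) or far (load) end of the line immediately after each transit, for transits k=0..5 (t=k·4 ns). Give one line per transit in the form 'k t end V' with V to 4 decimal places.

0 0 source 4.0000
1 4 load 6.0000
2 8 source 6.4000
3 12 load 6.6000
4 16 source 6.6400
5 20 load 6.6600

Γ_L=0.500000, Γ_S=0.200000; launch V₁=10·100/250=4.000000
k=0 src: V=4.0000
k=1 load: inc=4.000000, refl=4.000000·0.500000=2.0000; V=0.000000+4.000000+2.000000=6.0000
k=2 src: inc=2.000000, refl=2.000000·0.200000=0.4000; V=4.000000+2.000000+0.400000=6.4000
k=3 load: inc=0.400000, refl=0.400000·0.500000=0.2000; V=6.000000+0.400000+0.200000=6.6000
k=4 src: inc=0.200000, refl=0.200000·0.200000=0.0400; V=6.400000+0.200000+0.040000=6.6400
k=5 load: inc=0.040000, refl=0.040000·0.500000=0.0200; V=6.600000+0.040000+0.020000=6.6600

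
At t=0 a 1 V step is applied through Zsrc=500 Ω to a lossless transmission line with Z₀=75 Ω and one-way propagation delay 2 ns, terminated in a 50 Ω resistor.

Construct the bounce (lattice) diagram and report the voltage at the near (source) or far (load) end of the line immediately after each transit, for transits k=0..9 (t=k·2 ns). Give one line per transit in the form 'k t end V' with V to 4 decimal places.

Γ_L=-0.200000, Γ_S=0.739130; launch V₁=1·75/575=0.130435
k=0 src: V=0.1304
k=1 load: inc=0.130435, refl=0.130435·-0.200000=-0.0261; V=0.000000+0.130435+-0.026087=0.1043
k=2 src: inc=-0.026087, refl=-0.026087·0.739130=-0.0193; V=0.130435+-0.026087+-0.019282=0.0851
k=3 load: inc=-0.019282, refl=-0.019282·-0.200000=0.0039; V=0.104348+-0.019282+0.003856=0.0889
k=4 src: inc=0.003856, refl=0.003856·0.739130=0.0029; V=0.085066+0.003856+0.002850=0.0918
k=5 load: inc=0.002850, refl=0.002850·-0.200000=-0.0006; V=0.088922+0.002850+-0.000570=0.0912
k=6 src: inc=-0.000570, refl=-0.000570·0.739130=-0.0004; V=0.091773+-0.000570+-0.000421=0.0908
k=7 load: inc=-0.000421, refl=-0.000421·-0.200000=0.0001; V=0.091203+-0.000421+0.000084=0.0909
k=8 src: inc=0.000084, refl=0.000084·0.739130=0.0001; V=0.090781+0.000084+0.000062=0.0909
k=9 load: inc=0.000062, refl=0.000062·-0.200000=-0.0000; V=0.090866+0.000062+-0.000012=0.0909

0 0 source 0.1304
1 2 load 0.1043
2 4 source 0.0851
3 6 load 0.0889
4 8 source 0.0918
5 10 load 0.0912
6 12 source 0.0908
7 14 load 0.0909
8 16 source 0.0909
9 18 load 0.0909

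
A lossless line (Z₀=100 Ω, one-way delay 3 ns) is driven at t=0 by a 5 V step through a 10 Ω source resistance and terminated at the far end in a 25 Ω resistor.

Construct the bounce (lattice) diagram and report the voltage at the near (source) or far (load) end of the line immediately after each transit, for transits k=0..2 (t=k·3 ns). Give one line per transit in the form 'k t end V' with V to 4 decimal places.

Γ_L=-0.600000, Γ_S=-0.818182; launch V₁=5·100/110=4.545455
k=0 src: V=4.5455
k=1 load: inc=4.545455, refl=4.545455·-0.600000=-2.7273; V=0.000000+4.545455+-2.727273=1.8182
k=2 src: inc=-2.727273, refl=-2.727273·-0.818182=2.2314; V=4.545455+-2.727273+2.231405=4.0496

0 0 source 4.5455
1 3 load 1.8182
2 6 source 4.0496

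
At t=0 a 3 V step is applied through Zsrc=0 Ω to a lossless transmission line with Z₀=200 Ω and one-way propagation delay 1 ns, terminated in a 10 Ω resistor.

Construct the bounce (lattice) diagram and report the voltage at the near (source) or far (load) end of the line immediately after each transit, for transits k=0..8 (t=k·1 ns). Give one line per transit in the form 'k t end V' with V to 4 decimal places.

0 0 source 3.0000
1 1 load 0.2857
2 2 source 3.0000
3 3 load 0.5442
4 4 source 3.0000
5 5 load 0.7781
6 6 source 3.0000
7 7 load 0.9897
8 8 source 3.0000

Γ_L=-0.904762, Γ_S=-1.000000; launch V₁=3·200/200=3.000000
k=0 src: V=3.0000
k=1 load: inc=3.000000, refl=3.000000·-0.904762=-2.7143; V=0.000000+3.000000+-2.714286=0.2857
k=2 src: inc=-2.714286, refl=-2.714286·-1.000000=2.7143; V=3.000000+-2.714286+2.714286=3.0000
k=3 load: inc=2.714286, refl=2.714286·-0.904762=-2.4558; V=0.285714+2.714286+-2.455782=0.5442
k=4 src: inc=-2.455782, refl=-2.455782·-1.000000=2.4558; V=3.000000+-2.455782+2.455782=3.0000
k=5 load: inc=2.455782, refl=2.455782·-0.904762=-2.2219; V=0.544218+2.455782+-2.221898=0.7781
k=6 src: inc=-2.221898, refl=-2.221898·-1.000000=2.2219; V=3.000000+-2.221898+2.221898=3.0000
k=7 load: inc=2.221898, refl=2.221898·-0.904762=-2.0103; V=0.778102+2.221898+-2.010289=0.9897
k=8 src: inc=-2.010289, refl=-2.010289·-1.000000=2.0103; V=3.000000+-2.010289+2.010289=3.0000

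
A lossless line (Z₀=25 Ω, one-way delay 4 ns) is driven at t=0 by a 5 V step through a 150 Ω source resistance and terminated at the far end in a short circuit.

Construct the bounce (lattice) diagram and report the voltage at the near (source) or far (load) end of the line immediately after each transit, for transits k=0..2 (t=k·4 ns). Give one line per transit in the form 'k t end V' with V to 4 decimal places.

Γ_L=-1.000000, Γ_S=0.714286; launch V₁=5·25/175=0.714286
k=0 src: V=0.7143
k=1 load: inc=0.714286, refl=0.714286·-1.000000=-0.7143; V=0.000000+0.714286+-0.714286=0.0000
k=2 src: inc=-0.714286, refl=-0.714286·0.714286=-0.5102; V=0.714286+-0.714286+-0.510204=-0.5102

0 0 source 0.7143
1 4 load 0.0000
2 8 source -0.5102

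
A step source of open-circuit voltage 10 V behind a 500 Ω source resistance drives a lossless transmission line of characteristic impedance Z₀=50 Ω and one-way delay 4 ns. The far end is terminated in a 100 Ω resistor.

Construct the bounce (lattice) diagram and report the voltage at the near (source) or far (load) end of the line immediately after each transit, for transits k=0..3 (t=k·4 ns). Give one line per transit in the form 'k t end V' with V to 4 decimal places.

0 0 source 0.9091
1 4 load 1.2121
2 8 source 1.4601
3 12 load 1.5427

Γ_L=0.333333, Γ_S=0.818182; launch V₁=10·50/550=0.909091
k=0 src: V=0.9091
k=1 load: inc=0.909091, refl=0.909091·0.333333=0.3030; V=0.000000+0.909091+0.303030=1.2121
k=2 src: inc=0.303030, refl=0.303030·0.818182=0.2479; V=0.909091+0.303030+0.247934=1.4601
k=3 load: inc=0.247934, refl=0.247934·0.333333=0.0826; V=1.212121+0.247934+0.082645=1.5427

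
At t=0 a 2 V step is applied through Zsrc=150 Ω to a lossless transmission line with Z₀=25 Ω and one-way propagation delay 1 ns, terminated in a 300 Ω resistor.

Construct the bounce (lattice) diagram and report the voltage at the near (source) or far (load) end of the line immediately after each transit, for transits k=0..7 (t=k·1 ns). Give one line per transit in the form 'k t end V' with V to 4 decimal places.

Γ_L=0.846154, Γ_S=0.714286; launch V₁=2·25/175=0.285714
k=0 src: V=0.2857
k=1 load: inc=0.285714, refl=0.285714·0.846154=0.2418; V=0.000000+0.285714+0.241758=0.5275
k=2 src: inc=0.241758, refl=0.241758·0.714286=0.1727; V=0.285714+0.241758+0.172684=0.7002
k=3 load: inc=0.172684, refl=0.172684·0.846154=0.1461; V=0.527473+0.172684+0.146118=0.8463
k=4 src: inc=0.146118, refl=0.146118·0.714286=0.1044; V=0.700157+0.146118+0.104370=0.9506
k=5 load: inc=0.104370, refl=0.104370·0.846154=0.0883; V=0.846275+0.104370+0.088313=1.0390
k=6 src: inc=0.088313, refl=0.088313·0.714286=0.0631; V=0.950644+0.088313+0.063081=1.1020
k=7 load: inc=0.063081, refl=0.063081·0.846154=0.0534; V=1.038957+0.063081+0.053376=1.1554

0 0 source 0.2857
1 1 load 0.5275
2 2 source 0.7002
3 3 load 0.8463
4 4 source 0.9506
5 5 load 1.0390
6 6 source 1.1020
7 7 load 1.1554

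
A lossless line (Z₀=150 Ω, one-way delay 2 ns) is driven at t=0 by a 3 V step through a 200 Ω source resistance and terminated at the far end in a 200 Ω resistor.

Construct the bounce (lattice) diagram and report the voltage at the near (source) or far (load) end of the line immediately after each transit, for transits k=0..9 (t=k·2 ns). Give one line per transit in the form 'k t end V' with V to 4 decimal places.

0 0 source 1.2857
1 2 load 1.4694
2 4 source 1.4956
3 6 load 1.4994
4 8 source 1.4999
5 10 load 1.5000
6 12 source 1.5000
7 14 load 1.5000
8 16 source 1.5000
9 18 load 1.5000

Γ_L=0.142857, Γ_S=0.142857; launch V₁=3·150/350=1.285714
k=0 src: V=1.2857
k=1 load: inc=1.285714, refl=1.285714·0.142857=0.1837; V=0.000000+1.285714+0.183673=1.4694
k=2 src: inc=0.183673, refl=0.183673·0.142857=0.0262; V=1.285714+0.183673+0.026239=1.4956
k=3 load: inc=0.026239, refl=0.026239·0.142857=0.0037; V=1.469388+0.026239+0.003748=1.4994
k=4 src: inc=0.003748, refl=0.003748·0.142857=0.0005; V=1.495627+0.003748+0.000535=1.4999
k=5 load: inc=0.000535, refl=0.000535·0.142857=0.0001; V=1.499375+0.000535+0.000076=1.5000
k=6 src: inc=0.000076, refl=0.000076·0.142857=0.0000; V=1.499911+0.000076+0.000011=1.5000
k=7 load: inc=0.000011, refl=0.000011·0.142857=0.0000; V=1.499987+0.000011+0.000002=1.5000
k=8 src: inc=0.000002, refl=0.000002·0.142857=0.0000; V=1.499998+0.000002+0.000000=1.5000
k=9 load: inc=0.000000, refl=0.000000·0.142857=0.0000; V=1.500000+0.000000+0.000000=1.5000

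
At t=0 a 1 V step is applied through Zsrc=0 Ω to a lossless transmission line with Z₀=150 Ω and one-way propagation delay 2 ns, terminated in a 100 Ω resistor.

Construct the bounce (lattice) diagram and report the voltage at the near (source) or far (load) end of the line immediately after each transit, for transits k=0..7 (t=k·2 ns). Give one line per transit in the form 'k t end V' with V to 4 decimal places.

0 0 source 1.0000
1 2 load 0.8000
2 4 source 1.0000
3 6 load 0.9600
4 8 source 1.0000
5 10 load 0.9920
6 12 source 1.0000
7 14 load 0.9984

Γ_L=-0.200000, Γ_S=-1.000000; launch V₁=1·150/150=1.000000
k=0 src: V=1.0000
k=1 load: inc=1.000000, refl=1.000000·-0.200000=-0.2000; V=0.000000+1.000000+-0.200000=0.8000
k=2 src: inc=-0.200000, refl=-0.200000·-1.000000=0.2000; V=1.000000+-0.200000+0.200000=1.0000
k=3 load: inc=0.200000, refl=0.200000·-0.200000=-0.0400; V=0.800000+0.200000+-0.040000=0.9600
k=4 src: inc=-0.040000, refl=-0.040000·-1.000000=0.0400; V=1.000000+-0.040000+0.040000=1.0000
k=5 load: inc=0.040000, refl=0.040000·-0.200000=-0.0080; V=0.960000+0.040000+-0.008000=0.9920
k=6 src: inc=-0.008000, refl=-0.008000·-1.000000=0.0080; V=1.000000+-0.008000+0.008000=1.0000
k=7 load: inc=0.008000, refl=0.008000·-0.200000=-0.0016; V=0.992000+0.008000+-0.001600=0.9984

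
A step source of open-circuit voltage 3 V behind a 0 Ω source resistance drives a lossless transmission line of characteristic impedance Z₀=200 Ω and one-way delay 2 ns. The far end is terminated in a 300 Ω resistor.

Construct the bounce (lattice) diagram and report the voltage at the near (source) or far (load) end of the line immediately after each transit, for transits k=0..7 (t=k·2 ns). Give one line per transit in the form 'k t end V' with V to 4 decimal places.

0 0 source 3.0000
1 2 load 3.6000
2 4 source 3.0000
3 6 load 2.8800
4 8 source 3.0000
5 10 load 3.0240
6 12 source 3.0000
7 14 load 2.9952

Γ_L=0.200000, Γ_S=-1.000000; launch V₁=3·200/200=3.000000
k=0 src: V=3.0000
k=1 load: inc=3.000000, refl=3.000000·0.200000=0.6000; V=0.000000+3.000000+0.600000=3.6000
k=2 src: inc=0.600000, refl=0.600000·-1.000000=-0.6000; V=3.000000+0.600000+-0.600000=3.0000
k=3 load: inc=-0.600000, refl=-0.600000·0.200000=-0.1200; V=3.600000+-0.600000+-0.120000=2.8800
k=4 src: inc=-0.120000, refl=-0.120000·-1.000000=0.1200; V=3.000000+-0.120000+0.120000=3.0000
k=5 load: inc=0.120000, refl=0.120000·0.200000=0.0240; V=2.880000+0.120000+0.024000=3.0240
k=6 src: inc=0.024000, refl=0.024000·-1.000000=-0.0240; V=3.000000+0.024000+-0.024000=3.0000
k=7 load: inc=-0.024000, refl=-0.024000·0.200000=-0.0048; V=3.024000+-0.024000+-0.004800=2.9952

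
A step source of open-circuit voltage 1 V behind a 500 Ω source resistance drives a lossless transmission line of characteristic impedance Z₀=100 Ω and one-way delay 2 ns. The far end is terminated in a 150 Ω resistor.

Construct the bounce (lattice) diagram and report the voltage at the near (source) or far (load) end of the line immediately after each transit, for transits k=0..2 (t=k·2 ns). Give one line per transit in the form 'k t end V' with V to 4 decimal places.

Γ_L=0.200000, Γ_S=0.666667; launch V₁=1·100/600=0.166667
k=0 src: V=0.1667
k=1 load: inc=0.166667, refl=0.166667·0.200000=0.0333; V=0.000000+0.166667+0.033333=0.2000
k=2 src: inc=0.033333, refl=0.033333·0.666667=0.0222; V=0.166667+0.033333+0.022222=0.2222

0 0 source 0.1667
1 2 load 0.2000
2 4 source 0.2222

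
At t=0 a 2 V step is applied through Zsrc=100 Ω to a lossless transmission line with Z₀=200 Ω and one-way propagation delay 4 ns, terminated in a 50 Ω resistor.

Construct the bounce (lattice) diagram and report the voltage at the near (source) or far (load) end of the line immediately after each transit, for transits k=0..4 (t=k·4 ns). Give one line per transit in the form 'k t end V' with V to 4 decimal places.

Γ_L=-0.600000, Γ_S=-0.333333; launch V₁=2·200/300=1.333333
k=0 src: V=1.3333
k=1 load: inc=1.333333, refl=1.333333·-0.600000=-0.8000; V=0.000000+1.333333+-0.800000=0.5333
k=2 src: inc=-0.800000, refl=-0.800000·-0.333333=0.2667; V=1.333333+-0.800000+0.266667=0.8000
k=3 load: inc=0.266667, refl=0.266667·-0.600000=-0.1600; V=0.533333+0.266667+-0.160000=0.6400
k=4 src: inc=-0.160000, refl=-0.160000·-0.333333=0.0533; V=0.800000+-0.160000+0.053333=0.6933

0 0 source 1.3333
1 4 load 0.5333
2 8 source 0.8000
3 12 load 0.6400
4 16 source 0.6933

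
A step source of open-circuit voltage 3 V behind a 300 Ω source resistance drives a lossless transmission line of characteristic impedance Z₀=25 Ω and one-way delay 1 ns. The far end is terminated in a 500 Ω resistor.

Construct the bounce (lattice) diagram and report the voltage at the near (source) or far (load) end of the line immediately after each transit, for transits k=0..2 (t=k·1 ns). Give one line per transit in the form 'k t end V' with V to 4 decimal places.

0 0 source 0.2308
1 1 load 0.4396
2 2 source 0.6162

Γ_L=0.904762, Γ_S=0.846154; launch V₁=3·25/325=0.230769
k=0 src: V=0.2308
k=1 load: inc=0.230769, refl=0.230769·0.904762=0.2088; V=0.000000+0.230769+0.208791=0.4396
k=2 src: inc=0.208791, refl=0.208791·0.846154=0.1767; V=0.230769+0.208791+0.176669=0.6162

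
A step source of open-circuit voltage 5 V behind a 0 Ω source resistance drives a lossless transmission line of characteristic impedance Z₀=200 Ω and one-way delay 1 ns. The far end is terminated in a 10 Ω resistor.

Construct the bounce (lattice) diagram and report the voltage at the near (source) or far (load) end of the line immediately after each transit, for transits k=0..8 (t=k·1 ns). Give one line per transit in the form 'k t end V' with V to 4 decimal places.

Γ_L=-0.904762, Γ_S=-1.000000; launch V₁=5·200/200=5.000000
k=0 src: V=5.0000
k=1 load: inc=5.000000, refl=5.000000·-0.904762=-4.5238; V=0.000000+5.000000+-4.523810=0.4762
k=2 src: inc=-4.523810, refl=-4.523810·-1.000000=4.5238; V=5.000000+-4.523810+4.523810=5.0000
k=3 load: inc=4.523810, refl=4.523810·-0.904762=-4.0930; V=0.476190+4.523810+-4.092971=0.9070
k=4 src: inc=-4.092971, refl=-4.092971·-1.000000=4.0930; V=5.000000+-4.092971+4.092971=5.0000
k=5 load: inc=4.092971, refl=4.092971·-0.904762=-3.7032; V=0.907029+4.092971+-3.703164=1.2968
k=6 src: inc=-3.703164, refl=-3.703164·-1.000000=3.7032; V=5.000000+-3.703164+3.703164=5.0000
k=7 load: inc=3.703164, refl=3.703164·-0.904762=-3.3505; V=1.296836+3.703164+-3.350482=1.6495
k=8 src: inc=-3.350482, refl=-3.350482·-1.000000=3.3505; V=5.000000+-3.350482+3.350482=5.0000

0 0 source 5.0000
1 1 load 0.4762
2 2 source 5.0000
3 3 load 0.9070
4 4 source 5.0000
5 5 load 1.2968
6 6 source 5.0000
7 7 load 1.6495
8 8 source 5.0000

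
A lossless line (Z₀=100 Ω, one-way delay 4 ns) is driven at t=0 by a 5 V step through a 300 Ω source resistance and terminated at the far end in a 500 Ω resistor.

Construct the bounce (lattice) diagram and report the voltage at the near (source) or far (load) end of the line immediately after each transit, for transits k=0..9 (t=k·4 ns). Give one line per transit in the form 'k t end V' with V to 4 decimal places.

Γ_L=0.666667, Γ_S=0.500000; launch V₁=5·100/400=1.250000
k=0 src: V=1.2500
k=1 load: inc=1.250000, refl=1.250000·0.666667=0.8333; V=0.000000+1.250000+0.833333=2.0833
k=2 src: inc=0.833333, refl=0.833333·0.500000=0.4167; V=1.250000+0.833333+0.416667=2.5000
k=3 load: inc=0.416667, refl=0.416667·0.666667=0.2778; V=2.083333+0.416667+0.277778=2.7778
k=4 src: inc=0.277778, refl=0.277778·0.500000=0.1389; V=2.500000+0.277778+0.138889=2.9167
k=5 load: inc=0.138889, refl=0.138889·0.666667=0.0926; V=2.777778+0.138889+0.092593=3.0093
k=6 src: inc=0.092593, refl=0.092593·0.500000=0.0463; V=2.916667+0.092593+0.046296=3.0556
k=7 load: inc=0.046296, refl=0.046296·0.666667=0.0309; V=3.009259+0.046296+0.030864=3.0864
k=8 src: inc=0.030864, refl=0.030864·0.500000=0.0154; V=3.055556+0.030864+0.015432=3.1019
k=9 load: inc=0.015432, refl=0.015432·0.666667=0.0103; V=3.086420+0.015432+0.010288=3.1121

0 0 source 1.2500
1 4 load 2.0833
2 8 source 2.5000
3 12 load 2.7778
4 16 source 2.9167
5 20 load 3.0093
6 24 source 3.0556
7 28 load 3.0864
8 32 source 3.1019
9 36 load 3.1121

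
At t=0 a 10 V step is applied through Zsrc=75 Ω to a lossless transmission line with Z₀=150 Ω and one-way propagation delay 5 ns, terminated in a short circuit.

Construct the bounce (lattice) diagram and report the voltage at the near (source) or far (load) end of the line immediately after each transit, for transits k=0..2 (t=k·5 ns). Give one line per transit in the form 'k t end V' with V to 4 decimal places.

Γ_L=-1.000000, Γ_S=-0.333333; launch V₁=10·150/225=6.666667
k=0 src: V=6.6667
k=1 load: inc=6.666667, refl=6.666667·-1.000000=-6.6667; V=0.000000+6.666667+-6.666667=0.0000
k=2 src: inc=-6.666667, refl=-6.666667·-0.333333=2.2222; V=6.666667+-6.666667+2.222222=2.2222

0 0 source 6.6667
1 5 load 0.0000
2 10 source 2.2222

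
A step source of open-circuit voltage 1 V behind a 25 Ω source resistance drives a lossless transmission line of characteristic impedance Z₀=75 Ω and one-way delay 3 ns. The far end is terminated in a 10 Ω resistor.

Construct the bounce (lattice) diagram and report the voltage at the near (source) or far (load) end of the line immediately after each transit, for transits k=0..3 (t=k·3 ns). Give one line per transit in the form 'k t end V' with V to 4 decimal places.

0 0 source 0.7500
1 3 load 0.1765
2 6 source 0.4632
3 9 load 0.2439

Γ_L=-0.764706, Γ_S=-0.500000; launch V₁=1·75/100=0.750000
k=0 src: V=0.7500
k=1 load: inc=0.750000, refl=0.750000·-0.764706=-0.5735; V=0.000000+0.750000+-0.573529=0.1765
k=2 src: inc=-0.573529, refl=-0.573529·-0.500000=0.2868; V=0.750000+-0.573529+0.286765=0.4632
k=3 load: inc=0.286765, refl=0.286765·-0.764706=-0.2193; V=0.176471+0.286765+-0.219291=0.2439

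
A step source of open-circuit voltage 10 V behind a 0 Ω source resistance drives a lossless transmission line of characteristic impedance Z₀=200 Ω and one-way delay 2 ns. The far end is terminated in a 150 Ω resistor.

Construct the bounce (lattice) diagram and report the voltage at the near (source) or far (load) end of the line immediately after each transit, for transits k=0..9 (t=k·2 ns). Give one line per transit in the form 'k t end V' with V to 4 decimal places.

Γ_L=-0.142857, Γ_S=-1.000000; launch V₁=10·200/200=10.000000
k=0 src: V=10.0000
k=1 load: inc=10.000000, refl=10.000000·-0.142857=-1.4286; V=0.000000+10.000000+-1.428571=8.5714
k=2 src: inc=-1.428571, refl=-1.428571·-1.000000=1.4286; V=10.000000+-1.428571+1.428571=10.0000
k=3 load: inc=1.428571, refl=1.428571·-0.142857=-0.2041; V=8.571429+1.428571+-0.204082=9.7959
k=4 src: inc=-0.204082, refl=-0.204082·-1.000000=0.2041; V=10.000000+-0.204082+0.204082=10.0000
k=5 load: inc=0.204082, refl=0.204082·-0.142857=-0.0292; V=9.795918+0.204082+-0.029155=9.9708
k=6 src: inc=-0.029155, refl=-0.029155·-1.000000=0.0292; V=10.000000+-0.029155+0.029155=10.0000
k=7 load: inc=0.029155, refl=0.029155·-0.142857=-0.0042; V=9.970845+0.029155+-0.004165=9.9958
k=8 src: inc=-0.004165, refl=-0.004165·-1.000000=0.0042; V=10.000000+-0.004165+0.004165=10.0000
k=9 load: inc=0.004165, refl=0.004165·-0.142857=-0.0006; V=9.995835+0.004165+-0.000595=9.9994

0 0 source 10.0000
1 2 load 8.5714
2 4 source 10.0000
3 6 load 9.7959
4 8 source 10.0000
5 10 load 9.9708
6 12 source 10.0000
7 14 load 9.9958
8 16 source 10.0000
9 18 load 9.9994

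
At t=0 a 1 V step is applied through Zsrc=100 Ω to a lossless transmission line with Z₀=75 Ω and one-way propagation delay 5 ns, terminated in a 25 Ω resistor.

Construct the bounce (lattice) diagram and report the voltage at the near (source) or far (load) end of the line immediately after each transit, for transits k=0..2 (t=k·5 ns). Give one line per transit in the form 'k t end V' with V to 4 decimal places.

Γ_L=-0.500000, Γ_S=0.142857; launch V₁=1·75/175=0.428571
k=0 src: V=0.4286
k=1 load: inc=0.428571, refl=0.428571·-0.500000=-0.2143; V=0.000000+0.428571+-0.214286=0.2143
k=2 src: inc=-0.214286, refl=-0.214286·0.142857=-0.0306; V=0.428571+-0.214286+-0.030612=0.1837

0 0 source 0.4286
1 5 load 0.2143
2 10 source 0.1837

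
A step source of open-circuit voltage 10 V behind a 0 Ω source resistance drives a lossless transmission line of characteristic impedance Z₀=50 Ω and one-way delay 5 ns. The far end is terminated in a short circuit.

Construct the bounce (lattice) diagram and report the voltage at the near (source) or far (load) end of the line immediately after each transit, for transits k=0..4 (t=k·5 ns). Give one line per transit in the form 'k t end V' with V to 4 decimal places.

0 0 source 10.0000
1 5 load 0.0000
2 10 source 10.0000
3 15 load 0.0000
4 20 source 10.0000

Γ_L=-1.000000, Γ_S=-1.000000; launch V₁=10·50/50=10.000000
k=0 src: V=10.0000
k=1 load: inc=10.000000, refl=10.000000·-1.000000=-10.0000; V=0.000000+10.000000+-10.000000=0.0000
k=2 src: inc=-10.000000, refl=-10.000000·-1.000000=10.0000; V=10.000000+-10.000000+10.000000=10.0000
k=3 load: inc=10.000000, refl=10.000000·-1.000000=-10.0000; V=0.000000+10.000000+-10.000000=0.0000
k=4 src: inc=-10.000000, refl=-10.000000·-1.000000=10.0000; V=10.000000+-10.000000+10.000000=10.0000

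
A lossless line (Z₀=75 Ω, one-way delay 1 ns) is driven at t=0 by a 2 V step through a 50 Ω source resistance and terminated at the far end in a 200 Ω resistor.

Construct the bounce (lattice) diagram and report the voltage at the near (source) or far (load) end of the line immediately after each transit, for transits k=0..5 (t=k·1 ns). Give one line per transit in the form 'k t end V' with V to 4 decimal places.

0 0 source 1.2000
1 1 load 1.7455
2 2 source 1.6364
3 3 load 1.5868
4 4 source 1.5967
5 5 load 1.6012

Γ_L=0.454545, Γ_S=-0.200000; launch V₁=2·75/125=1.200000
k=0 src: V=1.2000
k=1 load: inc=1.200000, refl=1.200000·0.454545=0.5455; V=0.000000+1.200000+0.545455=1.7455
k=2 src: inc=0.545455, refl=0.545455·-0.200000=-0.1091; V=1.200000+0.545455+-0.109091=1.6364
k=3 load: inc=-0.109091, refl=-0.109091·0.454545=-0.0496; V=1.745455+-0.109091+-0.049587=1.5868
k=4 src: inc=-0.049587, refl=-0.049587·-0.200000=0.0099; V=1.636364+-0.049587+0.009917=1.5967
k=5 load: inc=0.009917, refl=0.009917·0.454545=0.0045; V=1.586777+0.009917+0.004508=1.6012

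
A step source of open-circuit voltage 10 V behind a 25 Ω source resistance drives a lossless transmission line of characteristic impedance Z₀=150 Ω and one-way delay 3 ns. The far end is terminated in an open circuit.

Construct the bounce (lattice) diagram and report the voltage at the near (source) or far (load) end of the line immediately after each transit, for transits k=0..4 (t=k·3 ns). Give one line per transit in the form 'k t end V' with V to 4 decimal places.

0 0 source 8.5714
1 3 load 17.1429
2 6 source 11.0204
3 9 load 4.8980
4 12 source 9.2711

Γ_L=1.000000, Γ_S=-0.714286; launch V₁=10·150/175=8.571429
k=0 src: V=8.5714
k=1 load: inc=8.571429, refl=8.571429·1.000000=8.5714; V=0.000000+8.571429+8.571429=17.1429
k=2 src: inc=8.571429, refl=8.571429·-0.714286=-6.1224; V=8.571429+8.571429+-6.122449=11.0204
k=3 load: inc=-6.122449, refl=-6.122449·1.000000=-6.1224; V=17.142857+-6.122449+-6.122449=4.8980
k=4 src: inc=-6.122449, refl=-6.122449·-0.714286=4.3732; V=11.020408+-6.122449+4.373178=9.2711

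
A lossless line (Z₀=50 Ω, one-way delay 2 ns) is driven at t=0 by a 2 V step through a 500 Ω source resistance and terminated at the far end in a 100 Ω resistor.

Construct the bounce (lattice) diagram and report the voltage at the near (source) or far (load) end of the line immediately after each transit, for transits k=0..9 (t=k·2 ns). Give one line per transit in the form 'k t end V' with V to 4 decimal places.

0 0 source 0.1818
1 2 load 0.2424
2 4 source 0.2920
3 6 load 0.3085
4 8 source 0.3221
5 10 load 0.3266
6 12 source 0.3303
7 14 load 0.3315
8 16 source 0.3325
9 18 load 0.3328

Γ_L=0.333333, Γ_S=0.818182; launch V₁=2·50/550=0.181818
k=0 src: V=0.1818
k=1 load: inc=0.181818, refl=0.181818·0.333333=0.0606; V=0.000000+0.181818+0.060606=0.2424
k=2 src: inc=0.060606, refl=0.060606·0.818182=0.0496; V=0.181818+0.060606+0.049587=0.2920
k=3 load: inc=0.049587, refl=0.049587·0.333333=0.0165; V=0.242424+0.049587+0.016529=0.3085
k=4 src: inc=0.016529, refl=0.016529·0.818182=0.0135; V=0.292011+0.016529+0.013524=0.3221
k=5 load: inc=0.013524, refl=0.013524·0.333333=0.0045; V=0.308540+0.013524+0.004508=0.3266
k=6 src: inc=0.004508, refl=0.004508·0.818182=0.0037; V=0.322064+0.004508+0.003688=0.3303
k=7 load: inc=0.003688, refl=0.003688·0.333333=0.0012; V=0.326572+0.003688+0.001229=0.3315
k=8 src: inc=0.001229, refl=0.001229·0.818182=0.0010; V=0.330260+0.001229+0.001006=0.3325
k=9 load: inc=0.001006, refl=0.001006·0.333333=0.0003; V=0.331489+0.001006+0.000335=0.3328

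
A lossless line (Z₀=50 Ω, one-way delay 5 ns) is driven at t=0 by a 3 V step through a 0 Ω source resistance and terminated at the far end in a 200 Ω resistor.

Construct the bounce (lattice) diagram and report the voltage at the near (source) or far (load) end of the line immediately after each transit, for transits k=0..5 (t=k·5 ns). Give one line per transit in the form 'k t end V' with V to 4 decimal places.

0 0 source 3.0000
1 5 load 4.8000
2 10 source 3.0000
3 15 load 1.9200
4 20 source 3.0000
5 25 load 3.6480

Γ_L=0.600000, Γ_S=-1.000000; launch V₁=3·50/50=3.000000
k=0 src: V=3.0000
k=1 load: inc=3.000000, refl=3.000000·0.600000=1.8000; V=0.000000+3.000000+1.800000=4.8000
k=2 src: inc=1.800000, refl=1.800000·-1.000000=-1.8000; V=3.000000+1.800000+-1.800000=3.0000
k=3 load: inc=-1.800000, refl=-1.800000·0.600000=-1.0800; V=4.800000+-1.800000+-1.080000=1.9200
k=4 src: inc=-1.080000, refl=-1.080000·-1.000000=1.0800; V=3.000000+-1.080000+1.080000=3.0000
k=5 load: inc=1.080000, refl=1.080000·0.600000=0.6480; V=1.920000+1.080000+0.648000=3.6480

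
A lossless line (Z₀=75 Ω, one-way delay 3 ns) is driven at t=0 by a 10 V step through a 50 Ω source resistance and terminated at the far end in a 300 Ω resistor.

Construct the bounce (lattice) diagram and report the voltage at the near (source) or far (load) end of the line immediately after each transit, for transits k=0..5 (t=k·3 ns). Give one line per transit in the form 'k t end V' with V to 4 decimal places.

0 0 source 6.0000
1 3 load 9.6000
2 6 source 8.8800
3 9 load 8.4480
4 12 source 8.5344
5 15 load 8.5862

Γ_L=0.600000, Γ_S=-0.200000; launch V₁=10·75/125=6.000000
k=0 src: V=6.0000
k=1 load: inc=6.000000, refl=6.000000·0.600000=3.6000; V=0.000000+6.000000+3.600000=9.6000
k=2 src: inc=3.600000, refl=3.600000·-0.200000=-0.7200; V=6.000000+3.600000+-0.720000=8.8800
k=3 load: inc=-0.720000, refl=-0.720000·0.600000=-0.4320; V=9.600000+-0.720000+-0.432000=8.4480
k=4 src: inc=-0.432000, refl=-0.432000·-0.200000=0.0864; V=8.880000+-0.432000+0.086400=8.5344
k=5 load: inc=0.086400, refl=0.086400·0.600000=0.0518; V=8.448000+0.086400+0.051840=8.5862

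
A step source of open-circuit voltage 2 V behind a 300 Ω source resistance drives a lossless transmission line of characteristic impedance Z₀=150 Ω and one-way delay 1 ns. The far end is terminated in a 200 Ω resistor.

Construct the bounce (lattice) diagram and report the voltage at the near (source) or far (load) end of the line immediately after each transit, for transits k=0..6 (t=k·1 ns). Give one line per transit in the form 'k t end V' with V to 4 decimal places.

0 0 source 0.6667
1 1 load 0.7619
2 2 source 0.7937
3 3 load 0.7982
4 4 source 0.7997
5 5 load 0.7999
6 6 source 0.8000

Γ_L=0.142857, Γ_S=0.333333; launch V₁=2·150/450=0.666667
k=0 src: V=0.6667
k=1 load: inc=0.666667, refl=0.666667·0.142857=0.0952; V=0.000000+0.666667+0.095238=0.7619
k=2 src: inc=0.095238, refl=0.095238·0.333333=0.0317; V=0.666667+0.095238+0.031746=0.7937
k=3 load: inc=0.031746, refl=0.031746·0.142857=0.0045; V=0.761905+0.031746+0.004535=0.7982
k=4 src: inc=0.004535, refl=0.004535·0.333333=0.0015; V=0.793651+0.004535+0.001512=0.7997
k=5 load: inc=0.001512, refl=0.001512·0.142857=0.0002; V=0.798186+0.001512+0.000216=0.7999
k=6 src: inc=0.000216, refl=0.000216·0.333333=0.0001; V=0.799698+0.000216+0.000072=0.8000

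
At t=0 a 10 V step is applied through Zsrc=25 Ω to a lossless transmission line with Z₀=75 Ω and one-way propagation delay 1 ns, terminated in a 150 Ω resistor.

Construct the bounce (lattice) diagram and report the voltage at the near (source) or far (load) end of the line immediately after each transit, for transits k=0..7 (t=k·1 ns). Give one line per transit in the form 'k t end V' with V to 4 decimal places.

0 0 source 7.5000
1 1 load 10.0000
2 2 source 8.7500
3 3 load 8.3333
4 4 source 8.5417
5 5 load 8.6111
6 6 source 8.5764
7 7 load 8.5648

Γ_L=0.333333, Γ_S=-0.500000; launch V₁=10·75/100=7.500000
k=0 src: V=7.5000
k=1 load: inc=7.500000, refl=7.500000·0.333333=2.5000; V=0.000000+7.500000+2.500000=10.0000
k=2 src: inc=2.500000, refl=2.500000·-0.500000=-1.2500; V=7.500000+2.500000+-1.250000=8.7500
k=3 load: inc=-1.250000, refl=-1.250000·0.333333=-0.4167; V=10.000000+-1.250000+-0.416667=8.3333
k=4 src: inc=-0.416667, refl=-0.416667·-0.500000=0.2083; V=8.750000+-0.416667+0.208333=8.5417
k=5 load: inc=0.208333, refl=0.208333·0.333333=0.0694; V=8.333333+0.208333+0.069444=8.6111
k=6 src: inc=0.069444, refl=0.069444·-0.500000=-0.0347; V=8.541667+0.069444+-0.034722=8.5764
k=7 load: inc=-0.034722, refl=-0.034722·0.333333=-0.0116; V=8.611111+-0.034722+-0.011574=8.5648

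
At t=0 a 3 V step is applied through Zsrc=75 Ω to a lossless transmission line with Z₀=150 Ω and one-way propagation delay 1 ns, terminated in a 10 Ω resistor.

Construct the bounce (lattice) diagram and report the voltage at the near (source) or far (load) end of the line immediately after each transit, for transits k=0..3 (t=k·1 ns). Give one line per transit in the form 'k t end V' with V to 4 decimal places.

Γ_L=-0.875000, Γ_S=-0.333333; launch V₁=3·150/225=2.000000
k=0 src: V=2.0000
k=1 load: inc=2.000000, refl=2.000000·-0.875000=-1.7500; V=0.000000+2.000000+-1.750000=0.2500
k=2 src: inc=-1.750000, refl=-1.750000·-0.333333=0.5833; V=2.000000+-1.750000+0.583333=0.8333
k=3 load: inc=0.583333, refl=0.583333·-0.875000=-0.5104; V=0.250000+0.583333+-0.510417=0.3229

0 0 source 2.0000
1 1 load 0.2500
2 2 source 0.8333
3 3 load 0.3229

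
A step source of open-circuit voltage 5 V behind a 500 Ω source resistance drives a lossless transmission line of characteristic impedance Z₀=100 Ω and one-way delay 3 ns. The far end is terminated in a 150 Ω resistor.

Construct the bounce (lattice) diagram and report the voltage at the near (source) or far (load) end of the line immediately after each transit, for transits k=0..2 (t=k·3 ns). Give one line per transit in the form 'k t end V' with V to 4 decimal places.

0 0 source 0.8333
1 3 load 1.0000
2 6 source 1.1111

Γ_L=0.200000, Γ_S=0.666667; launch V₁=5·100/600=0.833333
k=0 src: V=0.8333
k=1 load: inc=0.833333, refl=0.833333·0.200000=0.1667; V=0.000000+0.833333+0.166667=1.0000
k=2 src: inc=0.166667, refl=0.166667·0.666667=0.1111; V=0.833333+0.166667+0.111111=1.1111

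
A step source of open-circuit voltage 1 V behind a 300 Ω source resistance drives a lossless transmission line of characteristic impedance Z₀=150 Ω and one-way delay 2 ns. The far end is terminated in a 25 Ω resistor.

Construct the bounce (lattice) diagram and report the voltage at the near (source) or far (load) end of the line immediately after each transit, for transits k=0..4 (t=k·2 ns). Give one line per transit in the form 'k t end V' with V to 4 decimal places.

0 0 source 0.3333
1 2 load 0.0952
2 4 source 0.0159
3 6 load 0.0726
4 8 source 0.0915

Γ_L=-0.714286, Γ_S=0.333333; launch V₁=1·150/450=0.333333
k=0 src: V=0.3333
k=1 load: inc=0.333333, refl=0.333333·-0.714286=-0.2381; V=0.000000+0.333333+-0.238095=0.0952
k=2 src: inc=-0.238095, refl=-0.238095·0.333333=-0.0794; V=0.333333+-0.238095+-0.079365=0.0159
k=3 load: inc=-0.079365, refl=-0.079365·-0.714286=0.0567; V=0.095238+-0.079365+0.056689=0.0726
k=4 src: inc=0.056689, refl=0.056689·0.333333=0.0189; V=0.015873+0.056689+0.018896=0.0915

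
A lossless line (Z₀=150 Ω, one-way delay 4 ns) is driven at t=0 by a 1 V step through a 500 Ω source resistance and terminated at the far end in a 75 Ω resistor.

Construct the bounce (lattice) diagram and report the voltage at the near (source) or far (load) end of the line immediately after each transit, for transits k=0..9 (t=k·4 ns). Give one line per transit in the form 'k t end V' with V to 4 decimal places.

Γ_L=-0.333333, Γ_S=0.538462; launch V₁=1·150/650=0.230769
k=0 src: V=0.2308
k=1 load: inc=0.230769, refl=0.230769·-0.333333=-0.0769; V=0.000000+0.230769+-0.076923=0.1538
k=2 src: inc=-0.076923, refl=-0.076923·0.538462=-0.0414; V=0.230769+-0.076923+-0.041420=0.1124
k=3 load: inc=-0.041420, refl=-0.041420·-0.333333=0.0138; V=0.153846+-0.041420+0.013807=0.1262
k=4 src: inc=0.013807, refl=0.013807·0.538462=0.0074; V=0.112426+0.013807+0.007434=0.1337
k=5 load: inc=0.007434, refl=0.007434·-0.333333=-0.0025; V=0.126233+0.007434+-0.002478=0.1312
k=6 src: inc=-0.002478, refl=-0.002478·0.538462=-0.0013; V=0.133667+-0.002478+-0.001334=0.1299
k=7 load: inc=-0.001334, refl=-0.001334·-0.333333=0.0004; V=0.131189+-0.001334+0.000445=0.1303
k=8 src: inc=0.000445, refl=0.000445·0.538462=0.0002; V=0.129855+0.000445+0.000240=0.1305
k=9 load: inc=0.000240, refl=0.000240·-0.333333=-0.0001; V=0.130299+0.000240+-0.000080=0.1305

0 0 source 0.2308
1 4 load 0.1538
2 8 source 0.1124
3 12 load 0.1262
4 16 source 0.1337
5 20 load 0.1312
6 24 source 0.1299
7 28 load 0.1303
8 32 source 0.1305
9 36 load 0.1305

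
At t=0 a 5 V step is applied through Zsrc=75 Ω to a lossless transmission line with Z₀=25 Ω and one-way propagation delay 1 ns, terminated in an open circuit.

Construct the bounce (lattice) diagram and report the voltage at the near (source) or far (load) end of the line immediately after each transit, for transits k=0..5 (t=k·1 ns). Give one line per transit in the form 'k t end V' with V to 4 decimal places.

0 0 source 1.2500
1 1 load 2.5000
2 2 source 3.1250
3 3 load 3.7500
4 4 source 4.0625
5 5 load 4.3750

Γ_L=1.000000, Γ_S=0.500000; launch V₁=5·25/100=1.250000
k=0 src: V=1.2500
k=1 load: inc=1.250000, refl=1.250000·1.000000=1.2500; V=0.000000+1.250000+1.250000=2.5000
k=2 src: inc=1.250000, refl=1.250000·0.500000=0.6250; V=1.250000+1.250000+0.625000=3.1250
k=3 load: inc=0.625000, refl=0.625000·1.000000=0.6250; V=2.500000+0.625000+0.625000=3.7500
k=4 src: inc=0.625000, refl=0.625000·0.500000=0.3125; V=3.125000+0.625000+0.312500=4.0625
k=5 load: inc=0.312500, refl=0.312500·1.000000=0.3125; V=3.750000+0.312500+0.312500=4.3750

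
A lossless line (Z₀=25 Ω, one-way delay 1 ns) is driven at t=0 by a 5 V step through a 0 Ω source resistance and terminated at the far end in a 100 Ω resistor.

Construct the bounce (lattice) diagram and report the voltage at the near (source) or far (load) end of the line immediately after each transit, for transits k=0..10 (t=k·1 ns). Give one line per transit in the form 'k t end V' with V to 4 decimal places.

Γ_L=0.600000, Γ_S=-1.000000; launch V₁=5·25/25=5.000000
k=0 src: V=5.0000
k=1 load: inc=5.000000, refl=5.000000·0.600000=3.0000; V=0.000000+5.000000+3.000000=8.0000
k=2 src: inc=3.000000, refl=3.000000·-1.000000=-3.0000; V=5.000000+3.000000+-3.000000=5.0000
k=3 load: inc=-3.000000, refl=-3.000000·0.600000=-1.8000; V=8.000000+-3.000000+-1.800000=3.2000
k=4 src: inc=-1.800000, refl=-1.800000·-1.000000=1.8000; V=5.000000+-1.800000+1.800000=5.0000
k=5 load: inc=1.800000, refl=1.800000·0.600000=1.0800; V=3.200000+1.800000+1.080000=6.0800
k=6 src: inc=1.080000, refl=1.080000·-1.000000=-1.0800; V=5.000000+1.080000+-1.080000=5.0000
k=7 load: inc=-1.080000, refl=-1.080000·0.600000=-0.6480; V=6.080000+-1.080000+-0.648000=4.3520
k=8 src: inc=-0.648000, refl=-0.648000·-1.000000=0.6480; V=5.000000+-0.648000+0.648000=5.0000
k=9 load: inc=0.648000, refl=0.648000·0.600000=0.3888; V=4.352000+0.648000+0.388800=5.3888
k=10 src: inc=0.388800, refl=0.388800·-1.000000=-0.3888; V=5.000000+0.388800+-0.388800=5.0000

0 0 source 5.0000
1 1 load 8.0000
2 2 source 5.0000
3 3 load 3.2000
4 4 source 5.0000
5 5 load 6.0800
6 6 source 5.0000
7 7 load 4.3520
8 8 source 5.0000
9 9 load 5.3888
10 10 source 5.0000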